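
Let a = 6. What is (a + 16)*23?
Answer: 506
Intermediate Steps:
(a + 16)*23 = (6 + 16)*23 = 22*23 = 506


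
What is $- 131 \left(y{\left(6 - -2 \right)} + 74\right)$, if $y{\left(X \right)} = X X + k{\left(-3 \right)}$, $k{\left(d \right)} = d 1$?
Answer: $-17685$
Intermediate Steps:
$k{\left(d \right)} = d$
$y{\left(X \right)} = -3 + X^{2}$ ($y{\left(X \right)} = X X - 3 = X^{2} - 3 = -3 + X^{2}$)
$- 131 \left(y{\left(6 - -2 \right)} + 74\right) = - 131 \left(\left(-3 + \left(6 - -2\right)^{2}\right) + 74\right) = - 131 \left(\left(-3 + \left(6 + 2\right)^{2}\right) + 74\right) = - 131 \left(\left(-3 + 8^{2}\right) + 74\right) = - 131 \left(\left(-3 + 64\right) + 74\right) = - 131 \left(61 + 74\right) = \left(-131\right) 135 = -17685$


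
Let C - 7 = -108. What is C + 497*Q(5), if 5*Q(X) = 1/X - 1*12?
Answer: -31848/25 ≈ -1273.9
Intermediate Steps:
Q(X) = -12/5 + 1/(5*X) (Q(X) = (1/X - 1*12)/5 = (1/X - 12)/5 = (-12 + 1/X)/5 = -12/5 + 1/(5*X))
C = -101 (C = 7 - 108 = -101)
C + 497*Q(5) = -101 + 497*((⅕)*(1 - 12*5)/5) = -101 + 497*((⅕)*(⅕)*(1 - 60)) = -101 + 497*((⅕)*(⅕)*(-59)) = -101 + 497*(-59/25) = -101 - 29323/25 = -31848/25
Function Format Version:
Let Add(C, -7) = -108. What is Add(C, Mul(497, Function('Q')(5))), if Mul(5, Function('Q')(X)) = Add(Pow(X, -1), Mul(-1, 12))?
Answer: Rational(-31848, 25) ≈ -1273.9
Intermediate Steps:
Function('Q')(X) = Add(Rational(-12, 5), Mul(Rational(1, 5), Pow(X, -1))) (Function('Q')(X) = Mul(Rational(1, 5), Add(Pow(X, -1), Mul(-1, 12))) = Mul(Rational(1, 5), Add(Pow(X, -1), -12)) = Mul(Rational(1, 5), Add(-12, Pow(X, -1))) = Add(Rational(-12, 5), Mul(Rational(1, 5), Pow(X, -1))))
C = -101 (C = Add(7, -108) = -101)
Add(C, Mul(497, Function('Q')(5))) = Add(-101, Mul(497, Mul(Rational(1, 5), Pow(5, -1), Add(1, Mul(-12, 5))))) = Add(-101, Mul(497, Mul(Rational(1, 5), Rational(1, 5), Add(1, -60)))) = Add(-101, Mul(497, Mul(Rational(1, 5), Rational(1, 5), -59))) = Add(-101, Mul(497, Rational(-59, 25))) = Add(-101, Rational(-29323, 25)) = Rational(-31848, 25)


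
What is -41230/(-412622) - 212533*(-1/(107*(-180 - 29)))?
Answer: -6198126074/659104699 ≈ -9.4039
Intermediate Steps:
-41230/(-412622) - 212533*(-1/(107*(-180 - 29))) = -41230*(-1/412622) - 212533/((-107*(-209))) = 2945/29473 - 212533/22363 = -6198126074/659104699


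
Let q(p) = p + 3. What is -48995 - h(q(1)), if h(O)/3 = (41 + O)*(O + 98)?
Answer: -62765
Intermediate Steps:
q(p) = 3 + p
h(O) = 3*(41 + O)*(98 + O) (h(O) = 3*((41 + O)*(O + 98)) = 3*((41 + O)*(98 + O)) = 3*(41 + O)*(98 + O))
-48995 - h(q(1)) = -48995 - (12054 + 3*(3 + 1)² + 417*(3 + 1)) = -48995 - (12054 + 3*4² + 417*4) = -48995 - (12054 + 3*16 + 1668) = -48995 - (12054 + 48 + 1668) = -48995 - 1*13770 = -48995 - 13770 = -62765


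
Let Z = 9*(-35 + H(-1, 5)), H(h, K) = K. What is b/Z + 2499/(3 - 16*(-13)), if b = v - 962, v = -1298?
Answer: 115159/5697 ≈ 20.214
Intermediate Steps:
Z = -270 (Z = 9*(-35 + 5) = 9*(-30) = -270)
b = -2260 (b = -1298 - 962 = -2260)
b/Z + 2499/(3 - 16*(-13)) = -2260/(-270) + 2499/(3 - 16*(-13)) = -2260*(-1/270) + 2499/(3 + 208) = 226/27 + 2499/211 = 115159/5697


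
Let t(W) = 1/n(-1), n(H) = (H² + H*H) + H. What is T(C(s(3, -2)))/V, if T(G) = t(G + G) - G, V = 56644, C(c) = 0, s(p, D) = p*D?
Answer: 1/56644 ≈ 1.7654e-5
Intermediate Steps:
n(H) = H + 2*H² (n(H) = (H² + H²) + H = 2*H² + H = H + 2*H²)
t(W) = 1 (t(W) = 1/(-(1 + 2*(-1))) = 1/(-(1 - 2)) = 1/(-1*(-1)) = 1/1 = 1)
s(p, D) = D*p
T(G) = 1 - G
T(C(s(3, -2)))/V = (1 - 1*0)/56644 = (1 + 0)*(1/56644) = 1*(1/56644) = 1/56644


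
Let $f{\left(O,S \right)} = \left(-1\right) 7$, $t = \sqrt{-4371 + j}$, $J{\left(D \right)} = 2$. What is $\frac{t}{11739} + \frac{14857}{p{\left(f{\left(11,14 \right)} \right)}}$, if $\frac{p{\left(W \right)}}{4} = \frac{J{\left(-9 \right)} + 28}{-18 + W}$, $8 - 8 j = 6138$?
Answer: $- \frac{74285}{24} + \frac{i \sqrt{20549}}{23478} \approx -3095.2 + 0.0061057 i$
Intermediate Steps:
$j = - \frac{3065}{4}$ ($j = 1 - \frac{3069}{4} = - \frac{3065}{4} \approx -766.25$)
$t = \frac{i \sqrt{20549}}{2}$ ($t = \sqrt{-4371 - \frac{3065}{4}} = \sqrt{- \frac{20549}{4}} = \frac{i \sqrt{20549}}{2} \approx 71.675 i$)
$f{\left(O,S \right)} = -7$
$p{\left(W \right)} = \frac{120}{-18 + W}$ ($p{\left(W \right)} = 4 \frac{2 + 28}{-18 + W} = 4 \frac{30}{-18 + W} = \frac{120}{-18 + W}$)
$\frac{t}{11739} + \frac{14857}{p{\left(f{\left(11,14 \right)} \right)}} = \frac{\frac{1}{2} i \sqrt{20549}}{11739} + \frac{14857}{120 \frac{1}{-18 - 7}} = \frac{i \sqrt{20549}}{2} \cdot \frac{1}{11739} + \frac{14857}{120 \frac{1}{-25}} = \frac{i \sqrt{20549}}{23478} + \frac{14857}{120 \left(- \frac{1}{25}\right)} = \frac{i \sqrt{20549}}{23478} + \frac{14857}{- \frac{24}{5}} = \frac{i \sqrt{20549}}{23478} + 14857 \left(- \frac{5}{24}\right) = \frac{i \sqrt{20549}}{23478} - \frac{74285}{24} = - \frac{74285}{24} + \frac{i \sqrt{20549}}{23478}$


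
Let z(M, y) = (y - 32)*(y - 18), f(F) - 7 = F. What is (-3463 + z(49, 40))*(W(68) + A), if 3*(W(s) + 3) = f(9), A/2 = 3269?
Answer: -64494227/3 ≈ -2.1498e+7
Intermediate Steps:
A = 6538 (A = 2*3269 = 6538)
f(F) = 7 + F
W(s) = 7/3 (W(s) = -3 + (7 + 9)/3 = -3 + (1/3)*16 = -3 + 16/3 = 7/3)
z(M, y) = (-32 + y)*(-18 + y)
(-3463 + z(49, 40))*(W(68) + A) = (-3463 + (576 + 40**2 - 50*40))*(7/3 + 6538) = (-3463 + (576 + 1600 - 2000))*(19621/3) = (-3463 + 176)*(19621/3) = -3287*19621/3 = -64494227/3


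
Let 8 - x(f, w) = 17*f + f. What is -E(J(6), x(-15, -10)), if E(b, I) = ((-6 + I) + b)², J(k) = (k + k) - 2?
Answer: -79524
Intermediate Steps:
J(k) = -2 + 2*k (J(k) = 2*k - 2 = -2 + 2*k)
x(f, w) = 8 - 18*f (x(f, w) = 8 - (17*f + f) = 8 - 18*f)
E(b, I) = (-6 + I + b)²
-E(J(6), x(-15, -10)) = -(-6 + (8 - 18*(-15)) + (-2 + 2*6))² = -(-6 + (8 + 270) + (-2 + 12))² = -(-6 + 278 + 10)² = -1*282² = -1*79524 = -79524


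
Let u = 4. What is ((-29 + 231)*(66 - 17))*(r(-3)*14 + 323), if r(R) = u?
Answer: 3751342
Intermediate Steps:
r(R) = 4
((-29 + 231)*(66 - 17))*(r(-3)*14 + 323) = ((-29 + 231)*(66 - 17))*(4*14 + 323) = (202*49)*(56 + 323) = 9898*379 = 3751342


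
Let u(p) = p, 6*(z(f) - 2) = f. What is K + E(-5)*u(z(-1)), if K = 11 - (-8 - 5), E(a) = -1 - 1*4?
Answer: 89/6 ≈ 14.833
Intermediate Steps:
E(a) = -5 (E(a) = -1 - 4 = -5)
z(f) = 2 + f/6
K = 24 (K = 11 - 1*(-13) = 11 + 13 = 24)
K + E(-5)*u(z(-1)) = 24 - 5*(2 + (⅙)*(-1)) = 24 - 5*(2 - ⅙) = 24 - 5*11/6 = 24 - 55/6 = 89/6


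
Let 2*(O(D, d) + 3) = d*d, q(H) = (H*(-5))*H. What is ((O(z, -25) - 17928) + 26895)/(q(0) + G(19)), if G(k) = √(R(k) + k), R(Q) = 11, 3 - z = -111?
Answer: 18553*√30/60 ≈ 1693.6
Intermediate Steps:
z = 114 (z = 3 - 1*(-111) = 3 + 111 = 114)
q(H) = -5*H² (q(H) = (-5*H)*H = -5*H²)
G(k) = √(11 + k)
O(D, d) = -3 + d²/2 (O(D, d) = -3 + (d*d)/2 = -3 + d²/2)
((O(z, -25) - 17928) + 26895)/(q(0) + G(19)) = (((-3 + (½)*(-25)²) - 17928) + 26895)/(-5*0² + √(11 + 19)) = (((-3 + (½)*625) - 17928) + 26895)/(-5*0 + √30) = (((-3 + 625/2) - 17928) + 26895)/(0 + √30) = ((619/2 - 17928) + 26895)/(√30) = (-35237/2 + 26895)*(√30/30) = 18553*(√30/30)/2 = 18553*√30/60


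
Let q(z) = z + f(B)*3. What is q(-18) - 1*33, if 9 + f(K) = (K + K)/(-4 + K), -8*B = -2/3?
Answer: -3672/47 ≈ -78.128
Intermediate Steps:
B = 1/12 (B = -(-1)/(4*3) = -⅛*(-⅔) = 1/12 ≈ 0.083333)
f(K) = -9 + 2*K/(-4 + K) (f(K) = -9 + (K + K)/(-4 + K) = -9 + (2*K)/(-4 + K) = -9 + 2*K/(-4 + K))
q(z) = -1275/47 + z (q(z) = z + ((36 - 7*1/12)/(-4 + 1/12))*3 = z + ((36 - 7/12)/(-47/12))*3 = z - 12/47*425/12*3 = z - 425/47*3 = z - 1275/47 = -1275/47 + z)
q(-18) - 1*33 = (-1275/47 - 18) - 1*33 = -2121/47 - 33 = -3672/47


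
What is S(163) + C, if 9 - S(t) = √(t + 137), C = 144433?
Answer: 144442 - 10*√3 ≈ 1.4442e+5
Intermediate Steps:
S(t) = 9 - √(137 + t) (S(t) = 9 - √(t + 137) = 9 - √(137 + t))
S(163) + C = (9 - √(137 + 163)) + 144433 = (9 - √300) + 144433 = (9 - 10*√3) + 144433 = 144442 - 10*√3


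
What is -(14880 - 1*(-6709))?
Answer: -21589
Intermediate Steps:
-(14880 - 1*(-6709)) = -(14880 + 6709) = -1*21589 = -21589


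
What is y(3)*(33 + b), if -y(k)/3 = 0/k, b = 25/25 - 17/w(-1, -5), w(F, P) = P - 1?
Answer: 0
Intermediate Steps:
w(F, P) = -1 + P
b = 23/6 (b = 25/25 - 17/(-1 - 5) = 25*(1/25) - 17/(-6) = 1 - 17*(-1/6) = 1 + 17/6 = 23/6 ≈ 3.8333)
y(k) = 0 (y(k) = -0/k = -3*0 = 0)
y(3)*(33 + b) = 0*(33 + 23/6) = 0*(221/6) = 0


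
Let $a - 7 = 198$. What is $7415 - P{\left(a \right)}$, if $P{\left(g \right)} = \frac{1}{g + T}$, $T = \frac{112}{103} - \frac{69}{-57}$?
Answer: $\frac{3008130073}{405682} \approx 7415.0$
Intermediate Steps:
$T = \frac{4497}{1957}$ ($T = 112 \cdot \frac{1}{103} - - \frac{23}{19} = \frac{112}{103} + \frac{23}{19} = \frac{4497}{1957} \approx 2.2979$)
$a = 205$ ($a = 7 + 198 = 205$)
$P{\left(g \right)} = \frac{1}{\frac{4497}{1957} + g}$ ($P{\left(g \right)} = \frac{1}{g + \frac{4497}{1957}} = \frac{1}{\frac{4497}{1957} + g}$)
$7415 - P{\left(a \right)} = 7415 - \frac{1957}{4497 + 1957 \cdot 205} = 7415 - \frac{1957}{4497 + 401185} = 7415 - \frac{1957}{405682} = \frac{3008130073}{405682}$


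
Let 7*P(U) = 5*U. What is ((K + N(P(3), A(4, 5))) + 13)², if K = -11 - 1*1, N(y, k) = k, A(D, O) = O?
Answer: 36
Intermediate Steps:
P(U) = 5*U/7 (P(U) = (5*U)/7 = 5*U/7)
K = -12 (K = -11 - 1 = -12)
((K + N(P(3), A(4, 5))) + 13)² = ((-12 + 5) + 13)² = (-7 + 13)² = 6² = 36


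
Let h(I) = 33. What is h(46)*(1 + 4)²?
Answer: 825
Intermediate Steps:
h(46)*(1 + 4)² = 33*(1 + 4)² = 33*5² = 33*25 = 825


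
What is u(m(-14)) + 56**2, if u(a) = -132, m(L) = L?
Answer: 3004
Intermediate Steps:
u(m(-14)) + 56**2 = -132 + 56**2 = -132 + 3136 = 3004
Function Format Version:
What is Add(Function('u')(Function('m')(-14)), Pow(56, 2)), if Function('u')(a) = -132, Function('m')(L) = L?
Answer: 3004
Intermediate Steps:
Add(Function('u')(Function('m')(-14)), Pow(56, 2)) = Add(-132, Pow(56, 2)) = Add(-132, 3136) = 3004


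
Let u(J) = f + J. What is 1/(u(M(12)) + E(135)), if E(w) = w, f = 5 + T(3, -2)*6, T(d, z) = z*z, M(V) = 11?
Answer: 1/175 ≈ 0.0057143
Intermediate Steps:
T(d, z) = z**2
f = 29 (f = 5 + (-2)**2*6 = 5 + 4*6 = 5 + 24 = 29)
u(J) = 29 + J
1/(u(M(12)) + E(135)) = 1/((29 + 11) + 135) = 1/(40 + 135) = 1/175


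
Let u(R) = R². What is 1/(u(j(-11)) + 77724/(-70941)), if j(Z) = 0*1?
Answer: -1391/1524 ≈ -0.91273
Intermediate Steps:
j(Z) = 0
1/(u(j(-11)) + 77724/(-70941)) = 1/(0² + 77724/(-70941)) = 1/(0 + 77724*(-1/70941)) = 1/(0 - 1524/1391) = 1/(-1524/1391) = -1391/1524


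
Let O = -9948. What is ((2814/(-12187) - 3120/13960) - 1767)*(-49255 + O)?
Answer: 63579356744397/607609 ≈ 1.0464e+8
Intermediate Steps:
((2814/(-12187) - 3120/13960) - 1767)*(-49255 + O) = ((2814/(-12187) - 3120/13960) - 1767)*(-49255 - 9948) = ((2814*(-1/12187) - 3120*1/13960) - 1767)*(-59203) = ((-402/1741 - 78/349) - 1767)*(-59203) = (-276096/607609 - 1767)*(-59203) = -1073921199/607609*(-59203) = 63579356744397/607609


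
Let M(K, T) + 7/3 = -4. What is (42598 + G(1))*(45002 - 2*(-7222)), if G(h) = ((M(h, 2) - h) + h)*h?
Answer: 7595712650/3 ≈ 2.5319e+9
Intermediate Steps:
M(K, T) = -19/3 (M(K, T) = -7/3 - 4 = -19/3)
G(h) = -19*h/3 (G(h) = ((-19/3 - h) + h)*h = -19*h/3)
(42598 + G(1))*(45002 - 2*(-7222)) = (42598 - 19/3*1)*(45002 - 2*(-7222)) = (42598 - 19/3)*(45002 + 14444) = (127775/3)*59446 = 7595712650/3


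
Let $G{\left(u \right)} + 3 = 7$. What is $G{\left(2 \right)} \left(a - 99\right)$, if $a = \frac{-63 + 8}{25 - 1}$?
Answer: $- \frac{2431}{6} \approx -405.17$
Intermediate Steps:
$G{\left(u \right)} = 4$ ($G{\left(u \right)} = -3 + 7 = 4$)
$a = - \frac{55}{24} \approx -2.2917$
$G{\left(2 \right)} \left(a - 99\right) = 4 \left(- \frac{55}{24} - 99\right) = 4 \left(- \frac{2431}{24}\right) = - \frac{2431}{6}$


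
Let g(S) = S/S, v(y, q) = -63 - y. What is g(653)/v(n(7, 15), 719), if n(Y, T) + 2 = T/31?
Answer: -31/1906 ≈ -0.016264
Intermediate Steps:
n(Y, T) = -2 + T/31
g(S) = 1
g(653)/v(n(7, 15), 719) = 1/(-63 - (-2 + (1/31)*15)) = 1/(-63 - (-2 + 15/31)) = 1/(-63 - 1*(-47/31)) = 1/(-63 + 47/31) = 1/(-1906/31) = 1*(-31/1906) = -31/1906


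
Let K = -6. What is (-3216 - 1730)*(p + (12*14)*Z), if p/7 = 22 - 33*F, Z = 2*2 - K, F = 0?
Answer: -9070964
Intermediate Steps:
Z = 10 (Z = 2*2 - 1*(-6) = 4 + 6 = 10)
p = 154 (p = 7*(22 - 33*0) = 7*(22 + 0) = 7*22 = 154)
(-3216 - 1730)*(p + (12*14)*Z) = (-3216 - 1730)*(154 + (12*14)*10) = -4946*(154 + 168*10) = -4946*(154 + 1680) = -4946*1834 = -9070964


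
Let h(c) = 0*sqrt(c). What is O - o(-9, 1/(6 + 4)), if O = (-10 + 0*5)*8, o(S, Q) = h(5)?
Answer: -80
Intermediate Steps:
h(c) = 0
o(S, Q) = 0
O = -80 (O = (-10 + 0)*8 = -10*8 = -80)
O - o(-9, 1/(6 + 4)) = -80 - 1*0 = -80 + 0 = -80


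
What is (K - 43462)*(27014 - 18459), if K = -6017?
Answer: -423292845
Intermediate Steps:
(K - 43462)*(27014 - 18459) = (-6017 - 43462)*(27014 - 18459) = -49479*8555 = -423292845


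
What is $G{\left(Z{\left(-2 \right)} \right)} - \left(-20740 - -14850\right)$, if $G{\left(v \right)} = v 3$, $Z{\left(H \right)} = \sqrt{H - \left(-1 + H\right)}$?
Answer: $5893$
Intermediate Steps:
$Z{\left(H \right)} = 1$ ($Z{\left(H \right)} = \sqrt{1} = 1$)
$G{\left(v \right)} = 3 v$
$G{\left(Z{\left(-2 \right)} \right)} - \left(-20740 - -14850\right) = 3 \cdot 1 - \left(-20740 - -14850\right) = 3 - \left(-20740 + 14850\right) = 3 - -5890 = 3 + 5890 = 5893$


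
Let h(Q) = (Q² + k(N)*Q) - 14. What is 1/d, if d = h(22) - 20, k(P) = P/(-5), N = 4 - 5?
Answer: 5/2272 ≈ 0.0022007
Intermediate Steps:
N = -1
k(P) = -P/5 (k(P) = P*(-⅕) = -P/5)
h(Q) = -14 + Q² + Q/5 (h(Q) = (Q² + (-⅕*(-1))*Q) - 14 = (Q² + Q/5) - 14 = -14 + Q² + Q/5)
d = 2272/5 (d = (-14 + 22² + (⅕)*22) - 20 = (-14 + 484 + 22/5) - 20 = 2372/5 - 20 = 2272/5 ≈ 454.40)
1/d = 1/(2272/5) = 5/2272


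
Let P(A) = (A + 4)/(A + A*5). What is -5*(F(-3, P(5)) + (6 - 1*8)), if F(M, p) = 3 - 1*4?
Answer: 15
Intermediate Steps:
P(A) = (4 + A)/(6*A) (P(A) = (4 + A)/(A + 5*A) = (4 + A)/((6*A)) = (4 + A)*(1/(6*A)) = (4 + A)/(6*A))
F(M, p) = -1 (F(M, p) = 3 - 4 = -1)
-5*(F(-3, P(5)) + (6 - 1*8)) = -5*(-1 + (6 - 1*8)) = -5*(-1 + (6 - 8)) = -5*(-1 - 2) = -5*(-3) = 15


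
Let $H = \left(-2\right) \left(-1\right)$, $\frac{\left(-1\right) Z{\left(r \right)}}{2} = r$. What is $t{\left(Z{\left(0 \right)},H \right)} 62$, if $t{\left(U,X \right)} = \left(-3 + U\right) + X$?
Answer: $-62$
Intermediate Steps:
$Z{\left(r \right)} = - 2 r$
$H = 2$
$t{\left(U,X \right)} = -3 + U + X$
$t{\left(Z{\left(0 \right)},H \right)} 62 = \left(-3 - 0 + 2\right) 62 = \left(-3 + 0 + 2\right) 62 = \left(-1\right) 62 = -62$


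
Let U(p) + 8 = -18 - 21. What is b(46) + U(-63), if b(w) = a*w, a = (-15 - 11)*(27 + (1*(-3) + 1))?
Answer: -29947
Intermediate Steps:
U(p) = -47 (U(p) = -8 + (-18 - 21) = -8 - 39 = -47)
a = -650 (a = -26*(27 + (-3 + 1)) = -26*(27 - 2) = -26*25 = -650)
b(w) = -650*w
b(46) + U(-63) = -650*46 - 47 = -29900 - 47 = -29947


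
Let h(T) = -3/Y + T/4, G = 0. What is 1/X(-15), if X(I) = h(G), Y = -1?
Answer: 1/3 ≈ 0.33333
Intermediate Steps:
h(T) = 3 + T/4 (h(T) = -3/(-1) + T/4 = -3*(-1) + T*(1/4) = 3 + T/4)
X(I) = 3 (X(I) = 3 + (1/4)*0 = 3 + 0 = 3)
1/X(-15) = 1/3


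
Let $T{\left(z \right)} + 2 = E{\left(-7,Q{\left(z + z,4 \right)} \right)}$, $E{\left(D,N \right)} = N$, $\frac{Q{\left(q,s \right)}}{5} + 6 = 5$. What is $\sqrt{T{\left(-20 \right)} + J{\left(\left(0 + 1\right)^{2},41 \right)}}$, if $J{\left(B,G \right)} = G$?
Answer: $\sqrt{34} \approx 5.8309$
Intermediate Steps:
$Q{\left(q,s \right)} = -5$ ($Q{\left(q,s \right)} = -30 + 5 \cdot 5 = -30 + 25 = -5$)
$T{\left(z \right)} = -7$ ($T{\left(z \right)} = -2 - 5 = -7$)
$\sqrt{T{\left(-20 \right)} + J{\left(\left(0 + 1\right)^{2},41 \right)}} = \sqrt{-7 + 41} = \sqrt{34}$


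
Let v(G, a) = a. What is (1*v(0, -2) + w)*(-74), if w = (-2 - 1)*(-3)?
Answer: -518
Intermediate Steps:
w = 9 (w = -3*(-3) = 9)
(1*v(0, -2) + w)*(-74) = (1*(-2) + 9)*(-74) = (-2 + 9)*(-74) = 7*(-74) = -518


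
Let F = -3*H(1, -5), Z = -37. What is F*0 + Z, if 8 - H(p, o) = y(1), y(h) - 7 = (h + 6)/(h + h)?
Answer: -37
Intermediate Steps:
y(h) = 7 + (6 + h)/(2*h) (y(h) = 7 + (h + 6)/(h + h) = 7 + (6 + h)/((2*h)) = 7 + (6 + h)*(1/(2*h)) = 7 + (6 + h)/(2*h))
H(p, o) = -5/2 (H(p, o) = 8 - (15/2 + 3/1) = 8 - (15/2 + 3*1) = 8 - (15/2 + 3) = 8 - 1*21/2 = 8 - 21/2 = -5/2)
F = 15/2 (F = -3*(-5/2) = 15/2 ≈ 7.5000)
F*0 + Z = (15/2)*0 - 37 = 0 - 37 = -37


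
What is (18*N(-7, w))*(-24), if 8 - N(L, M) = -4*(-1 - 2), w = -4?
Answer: 1728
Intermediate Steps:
N(L, M) = -4 (N(L, M) = 8 - (-4)*(-1 - 2) = 8 - (-4)*(-3) = 8 - 1*12 = 8 - 12 = -4)
(18*N(-7, w))*(-24) = (18*(-4))*(-24) = -72*(-24) = 1728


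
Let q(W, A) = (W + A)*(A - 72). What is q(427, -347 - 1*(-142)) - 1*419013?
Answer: -480507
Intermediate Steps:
q(W, A) = (-72 + A)*(A + W) (q(W, A) = (A + W)*(-72 + A) = (-72 + A)*(A + W))
q(427, -347 - 1*(-142)) - 1*419013 = ((-347 - 1*(-142))**2 - 72*(-347 - 1*(-142)) - 72*427 + (-347 - 1*(-142))*427) - 1*419013 = ((-347 + 142)**2 - 72*(-347 + 142) - 30744 + (-347 + 142)*427) - 419013 = ((-205)**2 - 72*(-205) - 30744 - 205*427) - 419013 = (42025 + 14760 - 30744 - 87535) - 419013 = -61494 - 419013 = -480507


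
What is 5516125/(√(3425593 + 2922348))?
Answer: 5516125*√6347941/6347941 ≈ 2189.4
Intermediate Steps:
5516125/(√(3425593 + 2922348)) = 5516125/(√6347941) = 5516125*(√6347941/6347941) = 5516125*√6347941/6347941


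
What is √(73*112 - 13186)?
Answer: I*√5010 ≈ 70.781*I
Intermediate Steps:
√(73*112 - 13186) = √(8176 - 13186) = √(-5010) = I*√5010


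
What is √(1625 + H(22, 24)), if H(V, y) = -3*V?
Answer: √1559 ≈ 39.484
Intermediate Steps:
√(1625 + H(22, 24)) = √(1625 - 3*22) = √(1625 - 66) = √1559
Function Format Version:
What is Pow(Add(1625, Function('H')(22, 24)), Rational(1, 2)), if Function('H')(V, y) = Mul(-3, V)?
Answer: Pow(1559, Rational(1, 2)) ≈ 39.484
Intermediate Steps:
Pow(Add(1625, Function('H')(22, 24)), Rational(1, 2)) = Pow(Add(1625, Mul(-3, 22)), Rational(1, 2)) = Pow(Add(1625, -66), Rational(1, 2)) = Pow(1559, Rational(1, 2))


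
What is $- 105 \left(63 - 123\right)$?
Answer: $6300$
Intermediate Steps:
$- 105 \left(63 - 123\right) = \left(-105\right) \left(-60\right) = 6300$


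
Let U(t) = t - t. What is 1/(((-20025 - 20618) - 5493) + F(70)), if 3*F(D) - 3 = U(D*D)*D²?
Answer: -1/46135 ≈ -2.1676e-5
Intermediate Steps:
U(t) = 0
F(D) = 1 (F(D) = 1 + (0*D²)/3 = 1 + (⅓)*0 = 1 + 0 = 1)
1/(((-20025 - 20618) - 5493) + F(70)) = 1/(((-20025 - 20618) - 5493) + 1) = 1/((-40643 - 5493) + 1) = 1/(-46136 + 1) = 1/(-46135) = -1/46135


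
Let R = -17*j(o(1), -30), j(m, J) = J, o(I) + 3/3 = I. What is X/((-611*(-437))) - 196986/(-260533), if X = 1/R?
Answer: 2063406701581/2729054516370 ≈ 0.75609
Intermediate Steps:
o(I) = -1 + I
R = 510 (R = -17*(-30) = 510)
X = 1/510 ≈ 0.0019608
X/((-611*(-437))) - 196986/(-260533) = 1/(510*((-611*(-437)))) - 196986/(-260533) = (1/510)/267007 - 196986*(-1/260533) = (1/510)*(1/267007) + 196986/260533 = 1/136173570 + 196986/260533 = 2063406701581/2729054516370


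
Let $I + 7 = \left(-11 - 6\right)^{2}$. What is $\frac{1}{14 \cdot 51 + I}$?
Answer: $\frac{1}{996} \approx 0.001004$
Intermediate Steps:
$I = 282$ ($I = -7 + \left(-11 - 6\right)^{2} = -7 + \left(-17\right)^{2} = -7 + 289 = 282$)
$\frac{1}{14 \cdot 51 + I} = \frac{1}{14 \cdot 51 + 282} = \frac{1}{714 + 282} = \frac{1}{996}$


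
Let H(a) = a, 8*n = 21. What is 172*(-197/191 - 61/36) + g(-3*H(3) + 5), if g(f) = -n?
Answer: -6483691/13752 ≈ -471.47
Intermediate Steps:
n = 21/8 (n = (⅛)*21 = 21/8 ≈ 2.6250)
g(f) = -21/8 (g(f) = -1*21/8 = -21/8)
172*(-197/191 - 61/36) + g(-3*H(3) + 5) = 172*(-197/191 - 61/36) - 21/8 = 172*(-18743/6876) - 21/8 = -805949/1719 - 21/8 = -6483691/13752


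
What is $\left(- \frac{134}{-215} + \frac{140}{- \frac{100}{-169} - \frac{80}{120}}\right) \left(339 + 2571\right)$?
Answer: $- \frac{4439381928}{817} \approx -5.4338 \cdot 10^{6}$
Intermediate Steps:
$\left(- \frac{134}{-215} + \frac{140}{- \frac{100}{-169} - \frac{80}{120}}\right) \left(339 + 2571\right) = \left(\left(-134\right) \left(- \frac{1}{215}\right) + \frac{140}{\left(-100\right) \left(- \frac{1}{169}\right) - \frac{2}{3}}\right) 2910 = \left(\frac{134}{215} + \frac{140}{\frac{100}{169} - \frac{2}{3}}\right) 2910 = \left(\frac{134}{215} + \frac{140}{- \frac{38}{507}}\right) 2910 = \left(\frac{134}{215} + 140 \left(- \frac{507}{38}\right)\right) 2910 = \left(\frac{134}{215} - \frac{35490}{19}\right) 2910 = \left(- \frac{7627804}{4085}\right) 2910 = - \frac{4439381928}{817}$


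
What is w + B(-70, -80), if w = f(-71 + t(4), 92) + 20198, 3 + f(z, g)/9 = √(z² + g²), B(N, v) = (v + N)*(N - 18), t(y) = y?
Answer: 33371 + 9*√12953 ≈ 34395.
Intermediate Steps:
B(N, v) = (-18 + N)*(N + v) (B(N, v) = (N + v)*(-18 + N) = (-18 + N)*(N + v))
f(z, g) = -27 + 9*√(g² + z²) (f(z, g) = -27 + 9*√(z² + g²) = -27 + 9*√(g² + z²))
w = 20171 + 9*√12953 (w = (-27 + 9*√(92² + (-71 + 4)²)) + 20198 = (-27 + 9*√(8464 + (-67)²)) + 20198 = (-27 + 9*√(8464 + 4489)) + 20198 = (-27 + 9*√12953) + 20198 = 20171 + 9*√12953 ≈ 21195.)
w + B(-70, -80) = (20171 + 9*√12953) + ((-70)² - 18*(-70) - 18*(-80) - 70*(-80)) = (20171 + 9*√12953) + (4900 + 1260 + 1440 + 5600) = (20171 + 9*√12953) + 13200 = 33371 + 9*√12953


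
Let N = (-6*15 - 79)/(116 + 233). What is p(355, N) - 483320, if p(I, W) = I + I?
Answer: -482610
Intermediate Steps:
N = -169/349 (N = (-90 - 79)/349 = -169*1/349 = -169/349 ≈ -0.48424)
p(I, W) = 2*I
p(355, N) - 483320 = 2*355 - 483320 = 710 - 483320 = -482610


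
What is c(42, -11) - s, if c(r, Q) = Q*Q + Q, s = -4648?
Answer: 4758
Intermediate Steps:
c(r, Q) = Q + Q**2 (c(r, Q) = Q**2 + Q = Q + Q**2)
c(42, -11) - s = -11*(1 - 11) - 1*(-4648) = -11*(-10) + 4648 = 110 + 4648 = 4758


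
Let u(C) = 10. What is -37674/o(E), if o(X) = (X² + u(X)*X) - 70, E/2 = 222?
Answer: -18837/100753 ≈ -0.18696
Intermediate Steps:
E = 444 (E = 2*222 = 444)
o(X) = -70 + X² + 10*X (o(X) = (X² + 10*X) - 70 = -70 + X² + 10*X)
-37674/o(E) = -37674/(-70 + 444² + 10*444) = -37674/(-70 + 197136 + 4440) = -37674/201506 = -37674*1/201506 = -18837/100753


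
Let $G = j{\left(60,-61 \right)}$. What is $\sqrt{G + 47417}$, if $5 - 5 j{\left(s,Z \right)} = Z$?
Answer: $\frac{\sqrt{1185755}}{5} \approx 217.78$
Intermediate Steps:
$j{\left(s,Z \right)} = 1 - \frac{Z}{5}$
$G = \frac{66}{5}$ ($G = 1 - - \frac{61}{5} = 1 + \frac{61}{5} = \frac{66}{5} \approx 13.2$)
$\sqrt{G + 47417} = \sqrt{\frac{66}{5} + 47417} = \sqrt{\frac{237151}{5}} = \frac{\sqrt{1185755}}{5}$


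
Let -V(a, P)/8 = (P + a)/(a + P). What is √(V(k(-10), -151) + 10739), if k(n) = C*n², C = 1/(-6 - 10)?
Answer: 7*√219 ≈ 103.59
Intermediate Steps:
C = -1/16 (C = 1/(-16) = -1/16 ≈ -0.062500)
k(n) = -n²/16
V(a, P) = -8 (V(a, P) = -8*(P + a)/(a + P) = -8*(P + a)/(P + a) = -8*1 = -8)
√(V(k(-10), -151) + 10739) = √(-8 + 10739) = √10731 = 7*√219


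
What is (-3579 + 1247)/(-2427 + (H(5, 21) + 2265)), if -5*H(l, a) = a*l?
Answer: 2332/183 ≈ 12.743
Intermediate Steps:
H(l, a) = -a*l/5
(-3579 + 1247)/(-2427 + (H(5, 21) + 2265)) = (-3579 + 1247)/(-2427 + (-⅕*21*5 + 2265)) = -2332/(-2427 + (-21 + 2265)) = -2332/(-2427 + 2244) = -2332/(-183) = -2332*(-1/183) = 2332/183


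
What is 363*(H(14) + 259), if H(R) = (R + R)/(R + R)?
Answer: 94380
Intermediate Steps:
H(R) = 1 (H(R) = (2*R)/((2*R)) = (2*R)*(1/(2*R)) = 1)
363*(H(14) + 259) = 363*(1 + 259) = 363*260 = 94380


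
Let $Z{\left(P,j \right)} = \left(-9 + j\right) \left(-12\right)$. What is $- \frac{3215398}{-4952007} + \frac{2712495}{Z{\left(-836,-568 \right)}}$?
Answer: $\frac{4484852547739}{11429232156} \approx 392.4$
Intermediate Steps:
$Z{\left(P,j \right)} = 108 - 12 j$
$- \frac{3215398}{-4952007} + \frac{2712495}{Z{\left(-836,-568 \right)}} = - \frac{3215398}{-4952007} + \frac{2712495}{108 - -6816} = \left(-3215398\right) \left(- \frac{1}{4952007}\right) + \frac{2712495}{108 + 6816} = \frac{3215398}{4952007} + \frac{2712495}{6924} = \frac{3215398}{4952007} + 2712495 \cdot \frac{1}{6924} = \frac{3215398}{4952007} + \frac{904165}{2308} = \frac{4484852547739}{11429232156}$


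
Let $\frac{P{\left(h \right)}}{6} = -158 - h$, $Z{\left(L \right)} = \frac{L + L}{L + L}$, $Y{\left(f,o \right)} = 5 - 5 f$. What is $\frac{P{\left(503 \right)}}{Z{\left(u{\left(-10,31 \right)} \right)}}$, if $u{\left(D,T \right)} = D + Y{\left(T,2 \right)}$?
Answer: $-3966$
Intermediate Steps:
$u{\left(D,T \right)} = 5 + D - 5 T$ ($u{\left(D,T \right)} = D - \left(-5 + 5 T\right) = 5 + D - 5 T$)
$Z{\left(L \right)} = 1$ ($Z{\left(L \right)} = \frac{2 L}{2 L} = 2 L \frac{1}{2 L} = 1$)
$P{\left(h \right)} = -948 - 6 h$ ($P{\left(h \right)} = 6 \left(-158 - h\right) = -948 - 6 h$)
$\frac{P{\left(503 \right)}}{Z{\left(u{\left(-10,31 \right)} \right)}} = \frac{-948 - 3018}{1} = \left(-948 - 3018\right) 1 = \left(-3966\right) 1 = -3966$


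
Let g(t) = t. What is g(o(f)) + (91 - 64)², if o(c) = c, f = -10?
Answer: 719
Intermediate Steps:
g(o(f)) + (91 - 64)² = -10 + (91 - 64)² = -10 + 27² = -10 + 729 = 719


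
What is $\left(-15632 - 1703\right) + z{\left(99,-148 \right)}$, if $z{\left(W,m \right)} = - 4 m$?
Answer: $-16743$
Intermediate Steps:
$\left(-15632 - 1703\right) + z{\left(99,-148 \right)} = \left(-15632 - 1703\right) - -592 = -17335 + 592 = -16743$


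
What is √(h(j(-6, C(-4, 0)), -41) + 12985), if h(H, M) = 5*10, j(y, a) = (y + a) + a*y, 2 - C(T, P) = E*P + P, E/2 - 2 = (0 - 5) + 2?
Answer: √13035 ≈ 114.17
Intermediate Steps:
E = -2 (E = 4 + 2*((0 - 5) + 2) = 4 + 2*(-5 + 2) = 4 + 2*(-3) = 4 - 6 = -2)
C(T, P) = 2 + P (C(T, P) = 2 - (-2*P + P) = 2 - (-1)*P = 2 + P)
j(y, a) = a + y + a*y (j(y, a) = (a + y) + a*y = a + y + a*y)
h(H, M) = 50
√(h(j(-6, C(-4, 0)), -41) + 12985) = √(50 + 12985) = √13035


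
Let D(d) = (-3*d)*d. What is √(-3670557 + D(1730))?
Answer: 3*I*√1405473 ≈ 3556.6*I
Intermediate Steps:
D(d) = -3*d²
√(-3670557 + D(1730)) = √(-3670557 - 3*1730²) = √(-3670557 - 3*2992900) = √(-3670557 - 8978700) = √(-12649257) = 3*I*√1405473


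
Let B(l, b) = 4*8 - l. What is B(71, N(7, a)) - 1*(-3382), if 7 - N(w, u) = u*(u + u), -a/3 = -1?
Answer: 3343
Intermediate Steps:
a = 3 (a = -3*(-1) = 3)
N(w, u) = 7 - 2*u² (N(w, u) = 7 - u*(u + u) = 7 - u*2*u = 7 - 2*u²)
B(l, b) = 32 - l
B(71, N(7, a)) - 1*(-3382) = (32 - 1*71) - 1*(-3382) = (32 - 71) + 3382 = -39 + 3382 = 3343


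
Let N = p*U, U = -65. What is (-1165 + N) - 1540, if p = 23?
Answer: -4200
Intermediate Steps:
N = -1495 (N = 23*(-65) = -1495)
(-1165 + N) - 1540 = (-1165 - 1495) - 1540 = -2660 - 1540 = -4200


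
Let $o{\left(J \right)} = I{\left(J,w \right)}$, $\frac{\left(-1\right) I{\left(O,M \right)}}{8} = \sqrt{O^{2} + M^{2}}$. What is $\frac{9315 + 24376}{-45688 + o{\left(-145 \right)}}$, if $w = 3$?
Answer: $- \frac{192409301}{260755896} + \frac{33691 \sqrt{21034}}{260755896} \approx -0.71915$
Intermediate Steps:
$I{\left(O,M \right)} = - 8 \sqrt{M^{2} + O^{2}}$ ($I{\left(O,M \right)} = - 8 \sqrt{O^{2} + M^{2}} = - 8 \sqrt{M^{2} + O^{2}}$)
$o{\left(J \right)} = - 8 \sqrt{9 + J^{2}}$ ($o{\left(J \right)} = - 8 \sqrt{3^{2} + J^{2}} = - 8 \sqrt{9 + J^{2}}$)
$\frac{9315 + 24376}{-45688 + o{\left(-145 \right)}} = \frac{9315 + 24376}{-45688 - 8 \sqrt{9 + \left(-145\right)^{2}}} = \frac{33691}{-45688 - 8 \sqrt{9 + 21025}} = \frac{33691}{-45688 - 8 \sqrt{21034}}$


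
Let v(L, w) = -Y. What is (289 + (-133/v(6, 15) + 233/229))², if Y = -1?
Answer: 1292905849/52441 ≈ 24655.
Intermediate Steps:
v(L, w) = 1 (v(L, w) = -1*(-1) = 1)
(289 + (-133/v(6, 15) + 233/229))² = (289 + (-133/1 + 233/229))² = (289 + (-133*1 + 233*(1/229)))² = (289 + (-133 + 233/229))² = (289 - 30224/229)² = (35957/229)² = 1292905849/52441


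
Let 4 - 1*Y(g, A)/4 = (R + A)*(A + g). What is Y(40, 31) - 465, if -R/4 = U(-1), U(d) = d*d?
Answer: -8117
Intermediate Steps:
U(d) = d²
R = -4 (R = -4*(-1)² = -4*1 = -4)
Y(g, A) = 16 - 4*(-4 + A)*(A + g)
Y(40, 31) - 465 = (16 - 4*31² + 16*31 + 16*40 - 4*31*40) - 465 = (16 - 4*961 + 496 + 640 - 4960) - 465 = (16 - 3844 + 496 + 640 - 4960) - 465 = -7652 - 465 = -8117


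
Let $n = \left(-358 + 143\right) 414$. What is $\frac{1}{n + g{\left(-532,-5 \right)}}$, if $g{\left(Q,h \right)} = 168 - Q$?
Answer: $- \frac{1}{88310} \approx -1.1324 \cdot 10^{-5}$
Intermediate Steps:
$n = -89010$ ($n = \left(-215\right) 414 = -89010$)
$\frac{1}{n + g{\left(-532,-5 \right)}} = \frac{1}{-89010 + \left(168 - -532\right)} = \frac{1}{-89010 + \left(168 + 532\right)} = \frac{1}{-89010 + 700} = \frac{1}{-88310} = - \frac{1}{88310}$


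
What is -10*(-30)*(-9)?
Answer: -2700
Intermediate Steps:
-10*(-30)*(-9) = 300*(-9) = -2700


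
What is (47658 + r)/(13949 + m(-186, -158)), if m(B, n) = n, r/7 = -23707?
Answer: -118291/13791 ≈ -8.5774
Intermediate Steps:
r = -165949 (r = 7*(-23707) = -165949)
(47658 + r)/(13949 + m(-186, -158)) = (47658 - 165949)/(13949 - 158) = -118291/13791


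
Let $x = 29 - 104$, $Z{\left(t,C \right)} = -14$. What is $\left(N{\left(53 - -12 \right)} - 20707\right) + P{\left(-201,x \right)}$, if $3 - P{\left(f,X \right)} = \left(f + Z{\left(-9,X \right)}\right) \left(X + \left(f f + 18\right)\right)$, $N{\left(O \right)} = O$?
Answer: $8653321$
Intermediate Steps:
$x = -75$ ($x = 29 - 104 = -75$)
$P{\left(f,X \right)} = 3 - \left(-14 + f\right) \left(18 + X + f^{2}\right)$ ($P{\left(f,X \right)} = 3 - \left(f - 14\right) \left(X + \left(f f + 18\right)\right) = 3 - \left(-14 + f\right) \left(X + \left(f^{2} + 18\right)\right) = 3 - \left(-14 + f\right) \left(X + \left(18 + f^{2}\right)\right) = 3 - \left(-14 + f\right) \left(18 + X + f^{2}\right)$)
$\left(N{\left(53 - -12 \right)} - 20707\right) + P{\left(-201,x \right)} = \left(\left(53 - -12\right) - 20707\right) + \left(255 - \left(-201\right)^{3} - -3618 + 14 \left(-75\right) + 14 \left(-201\right)^{2} - \left(-75\right) \left(-201\right)\right) = \left(\left(53 + 12\right) - 20707\right) + \left(255 - -8120601 + 3618 - 1050 + 14 \cdot 40401 - 15075\right) = \left(65 - 20707\right) + \left(255 + 8120601 + 3618 - 1050 + 565614 - 15075\right) = -20642 + 8673963 = 8653321$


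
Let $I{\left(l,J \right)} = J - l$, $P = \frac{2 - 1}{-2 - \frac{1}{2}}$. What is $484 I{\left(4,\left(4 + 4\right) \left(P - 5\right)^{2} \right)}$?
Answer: $\frac{2774288}{25} \approx 1.1097 \cdot 10^{5}$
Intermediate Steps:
$P = - \frac{2}{5}$ ($P = 1 \frac{1}{-2 - \frac{1}{2}} = 1 \frac{1}{- \frac{5}{2}} = 1 \left(- \frac{2}{5}\right) = - \frac{2}{5} \approx -0.4$)
$484 I{\left(4,\left(4 + 4\right) \left(P - 5\right)^{2} \right)} = 484 \left(\left(4 + 4\right) \left(- \frac{2}{5} - 5\right)^{2} - 4\right) = 484 \left(8 \left(- \frac{2}{5} - 5\right)^{2} - 4\right) = 484 \left(8 \left(- \frac{27}{5}\right)^{2} - 4\right) = 484 \left(8 \cdot \frac{729}{25} - 4\right) = 484 \left(\frac{5832}{25} - 4\right) = 484 \cdot \frac{5732}{25} = \frac{2774288}{25}$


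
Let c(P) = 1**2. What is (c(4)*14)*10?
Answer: 140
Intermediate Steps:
c(P) = 1
(c(4)*14)*10 = (1*14)*10 = 14*10 = 140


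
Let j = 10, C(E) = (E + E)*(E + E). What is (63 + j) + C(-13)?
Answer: 749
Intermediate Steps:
C(E) = 4*E² (C(E) = (2*E)*(2*E) = 4*E²)
(63 + j) + C(-13) = (63 + 10) + 4*(-13)² = 73 + 4*169 = 73 + 676 = 749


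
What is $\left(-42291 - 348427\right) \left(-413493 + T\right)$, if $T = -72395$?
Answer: $189845187584$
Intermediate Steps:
$\left(-42291 - 348427\right) \left(-413493 + T\right) = \left(-42291 - 348427\right) \left(-413493 - 72395\right) = \left(-390718\right) \left(-485888\right) = 189845187584$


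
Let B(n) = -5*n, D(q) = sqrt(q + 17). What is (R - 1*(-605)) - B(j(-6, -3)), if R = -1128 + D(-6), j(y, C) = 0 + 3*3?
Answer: -478 + sqrt(11) ≈ -474.68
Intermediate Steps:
j(y, C) = 9 (j(y, C) = 0 + 9 = 9)
D(q) = sqrt(17 + q)
R = -1128 + sqrt(11) (R = -1128 + sqrt(17 - 6) = -1128 + sqrt(11) ≈ -1124.7)
(R - 1*(-605)) - B(j(-6, -3)) = ((-1128 + sqrt(11)) - 1*(-605)) - (-5)*9 = ((-1128 + sqrt(11)) + 605) - 1*(-45) = (-523 + sqrt(11)) + 45 = -478 + sqrt(11)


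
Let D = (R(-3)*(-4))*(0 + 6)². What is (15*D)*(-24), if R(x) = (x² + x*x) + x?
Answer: 777600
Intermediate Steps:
R(x) = x + 2*x² (R(x) = (x² + x²) + x = 2*x² + x = x + 2*x²)
D = -2160 (D = (-3*(1 + 2*(-3))*(-4))*(0 + 6)² = (-3*(1 - 6)*(-4))*6² = (-3*(-5)*(-4))*36 = (15*(-4))*36 = -60*36 = -2160)
(15*D)*(-24) = (15*(-2160))*(-24) = -32400*(-24) = 777600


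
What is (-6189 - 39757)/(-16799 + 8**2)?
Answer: 45946/16735 ≈ 2.7455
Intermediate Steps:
(-6189 - 39757)/(-16799 + 8**2) = -45946/(-16799 + 64) = -45946/(-16735) = -45946*(-1/16735) = 45946/16735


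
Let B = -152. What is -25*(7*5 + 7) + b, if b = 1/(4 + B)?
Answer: -155401/148 ≈ -1050.0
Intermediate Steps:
b = -1/148 (b = 1/(4 - 152) = 1/(-148) = -1/148 ≈ -0.0067568)
-25*(7*5 + 7) + b = -25*(7*5 + 7) - 1/148 = -25*(35 + 7) - 1/148 = -25*42 - 1/148 = -1050 - 1/148 = -155401/148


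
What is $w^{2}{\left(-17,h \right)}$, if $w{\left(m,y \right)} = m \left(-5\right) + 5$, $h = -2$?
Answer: $8100$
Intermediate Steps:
$w{\left(m,y \right)} = 5 - 5 m$ ($w{\left(m,y \right)} = - 5 m + 5 = 5 - 5 m$)
$w^{2}{\left(-17,h \right)} = \left(5 - -85\right)^{2} = \left(5 + 85\right)^{2} = 90^{2} = 8100$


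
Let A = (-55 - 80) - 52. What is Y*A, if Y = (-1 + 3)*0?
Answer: 0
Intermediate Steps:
Y = 0 (Y = 2*0 = 0)
A = -187 (A = -135 - 52 = -187)
Y*A = 0*(-187) = 0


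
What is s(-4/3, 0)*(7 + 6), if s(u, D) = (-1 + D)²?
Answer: 13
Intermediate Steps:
s(-4/3, 0)*(7 + 6) = (-1 + 0)²*(7 + 6) = (-1)²*13 = 1*13 = 13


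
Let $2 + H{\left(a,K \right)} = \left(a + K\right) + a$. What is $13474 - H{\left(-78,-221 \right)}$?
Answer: $13853$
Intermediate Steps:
$H{\left(a,K \right)} = -2 + K + 2 a$ ($H{\left(a,K \right)} = -2 + \left(\left(a + K\right) + a\right) = -2 + \left(\left(K + a\right) + a\right) = -2 + \left(K + 2 a\right) = -2 + K + 2 a$)
$13474 - H{\left(-78,-221 \right)} = 13474 - \left(-2 - 221 + 2 \left(-78\right)\right) = 13474 - \left(-2 - 221 - 156\right) = 13474 - -379 = 13474 + 379 = 13853$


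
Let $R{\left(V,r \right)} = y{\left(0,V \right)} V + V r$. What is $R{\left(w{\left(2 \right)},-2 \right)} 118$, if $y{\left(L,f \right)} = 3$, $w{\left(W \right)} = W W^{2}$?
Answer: $944$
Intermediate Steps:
$w{\left(W \right)} = W^{3}$
$R{\left(V,r \right)} = 3 V + V r$
$R{\left(w{\left(2 \right)},-2 \right)} 118 = 2^{3} \left(3 - 2\right) 118 = 8 \cdot 1 \cdot 118 = 8 \cdot 118 = 944$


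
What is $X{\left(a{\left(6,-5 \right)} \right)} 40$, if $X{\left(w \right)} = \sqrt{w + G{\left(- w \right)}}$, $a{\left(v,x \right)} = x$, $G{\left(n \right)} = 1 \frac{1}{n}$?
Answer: $16 i \sqrt{30} \approx 87.636 i$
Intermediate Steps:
$G{\left(n \right)} = \frac{1}{n}$
$X{\left(w \right)} = \sqrt{w - \frac{1}{w}}$ ($X{\left(w \right)} = \sqrt{w + \frac{1}{\left(-1\right) w}} = \sqrt{w - \frac{1}{w}}$)
$X{\left(a{\left(6,-5 \right)} \right)} 40 = \sqrt{-5 - \frac{1}{-5}} \cdot 40 = \sqrt{-5 - - \frac{1}{5}} \cdot 40 = \sqrt{-5 + \frac{1}{5}} \cdot 40 = \sqrt{- \frac{24}{5}} \cdot 40 = \frac{2 i \sqrt{30}}{5} \cdot 40 = 16 i \sqrt{30}$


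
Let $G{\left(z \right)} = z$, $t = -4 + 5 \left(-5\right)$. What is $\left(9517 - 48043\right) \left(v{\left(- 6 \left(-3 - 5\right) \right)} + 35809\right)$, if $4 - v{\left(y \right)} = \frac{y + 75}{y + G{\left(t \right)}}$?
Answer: $- \frac{26210162424}{19} \approx -1.3795 \cdot 10^{9}$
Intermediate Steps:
$t = -29$ ($t = -4 - 25 = -29$)
$v{\left(y \right)} = 4 - \frac{75 + y}{-29 + y}$ ($v{\left(y \right)} = 4 - \frac{y + 75}{y - 29} = 4 - \frac{75 + y}{-29 + y}$)
$\left(9517 - 48043\right) \left(v{\left(- 6 \left(-3 - 5\right) \right)} + 35809\right) = \left(9517 - 48043\right) \left(\frac{-191 + 3 \left(- 6 \left(-3 - 5\right)\right)}{-29 - 6 \left(-3 - 5\right)} + 35809\right) = - 38526 \left(\frac{-191 + 3 \left(\left(-6\right) \left(-8\right)\right)}{-29 - -48} + 35809\right) = - 38526 \left(\frac{-191 + 3 \cdot 48}{-29 + 48} + 35809\right) = - 38526 \left(\frac{-191 + 144}{19} + 35809\right) = - 38526 \left(\frac{1}{19} \left(-47\right) + 35809\right) = - 38526 \left(- \frac{47}{19} + 35809\right) = \left(-38526\right) \frac{680324}{19} = - \frac{26210162424}{19}$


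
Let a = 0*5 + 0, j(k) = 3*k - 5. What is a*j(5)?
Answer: 0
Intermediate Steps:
j(k) = -5 + 3*k
a = 0 (a = 0 + 0 = 0)
a*j(5) = 0*(-5 + 3*5) = 0*(-5 + 15) = 0*10 = 0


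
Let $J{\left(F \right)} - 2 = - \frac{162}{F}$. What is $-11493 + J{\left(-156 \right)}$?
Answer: $- \frac{298739}{26} \approx -11490.0$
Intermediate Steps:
$J{\left(F \right)} = 2 - \frac{162}{F}$
$-11493 + J{\left(-156 \right)} = -11493 + \left(2 - \frac{162}{-156}\right) = -11493 + \left(2 - - \frac{27}{26}\right) = -11493 + \left(2 + \frac{27}{26}\right) = -11493 + \frac{79}{26} = - \frac{298739}{26}$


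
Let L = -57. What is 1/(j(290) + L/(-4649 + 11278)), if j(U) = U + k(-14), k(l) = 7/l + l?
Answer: 13258/3652465 ≈ 0.0036299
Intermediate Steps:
k(l) = l + 7/l
j(U) = -29/2 + U (j(U) = U + (-14 + 7/(-14)) = U + (-14 + 7*(-1/14)) = U + (-14 - ½) = U - 29/2 = -29/2 + U)
1/(j(290) + L/(-4649 + 11278)) = 1/((-29/2 + 290) - 57/(-4649 + 11278)) = 1/(551/2 - 57/6629) = 1/(3652465/13258) = 13258/3652465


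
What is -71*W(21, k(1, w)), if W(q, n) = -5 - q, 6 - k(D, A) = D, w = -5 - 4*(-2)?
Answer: 1846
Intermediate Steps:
w = 3 (w = -5 + 8 = 3)
k(D, A) = 6 - D
-71*W(21, k(1, w)) = -71*(-5 - 1*21) = -71*(-5 - 21) = -71*(-26) = 1846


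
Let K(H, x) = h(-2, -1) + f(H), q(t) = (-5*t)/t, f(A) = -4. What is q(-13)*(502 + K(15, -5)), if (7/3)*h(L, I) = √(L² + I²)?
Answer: -2490 - 15*√5/7 ≈ -2494.8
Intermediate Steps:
h(L, I) = 3*√(I² + L²)/7 (h(L, I) = 3*√(L² + I²)/7 = 3*√(I² + L²)/7)
q(t) = -5
K(H, x) = -4 + 3*√5/7 (K(H, x) = 3*√((-1)² + (-2)²)/7 - 4 = 3*√(1 + 4)/7 - 4 = 3*√5/7 - 4 = -4 + 3*√5/7)
q(-13)*(502 + K(15, -5)) = -5*(502 + (-4 + 3*√5/7)) = -5*(498 + 3*√5/7) = -2490 - 15*√5/7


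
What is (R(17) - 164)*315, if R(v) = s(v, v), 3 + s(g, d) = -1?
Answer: -52920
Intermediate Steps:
s(g, d) = -4 (s(g, d) = -3 - 1 = -4)
R(v) = -4
(R(17) - 164)*315 = (-4 - 164)*315 = -168*315 = -52920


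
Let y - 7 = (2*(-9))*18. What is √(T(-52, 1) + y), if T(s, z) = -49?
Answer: I*√366 ≈ 19.131*I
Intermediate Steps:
y = -317 (y = 7 + (2*(-9))*18 = 7 - 18*18 = 7 - 324 = -317)
√(T(-52, 1) + y) = √(-49 - 317) = √(-366) = I*√366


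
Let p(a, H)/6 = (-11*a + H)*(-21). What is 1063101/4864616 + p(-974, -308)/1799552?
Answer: -139536403917/273566545376 ≈ -0.51006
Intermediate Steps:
p(a, H) = -126*H + 1386*a (p(a, H) = 6*((-11*a + H)*(-21)) = 6*((H - 11*a)*(-21)) = 6*(-21*H + 231*a) = -126*H + 1386*a)
1063101/4864616 + p(-974, -308)/1799552 = 1063101/4864616 + (-126*(-308) + 1386*(-974))/1799552 = 1063101*(1/4864616) + (38808 - 1349964)*(1/1799552) = 1063101/4864616 - 1311156*1/1799552 = 1063101/4864616 - 327789/449888 = -139536403917/273566545376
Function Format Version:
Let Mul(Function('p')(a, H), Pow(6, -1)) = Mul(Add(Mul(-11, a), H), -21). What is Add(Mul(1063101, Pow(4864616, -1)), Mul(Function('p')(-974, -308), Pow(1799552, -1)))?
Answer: Rational(-139536403917, 273566545376) ≈ -0.51006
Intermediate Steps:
Function('p')(a, H) = Add(Mul(-126, H), Mul(1386, a)) (Function('p')(a, H) = Mul(6, Mul(Add(Mul(-11, a), H), -21)) = Mul(6, Mul(Add(H, Mul(-11, a)), -21)) = Mul(6, Add(Mul(-21, H), Mul(231, a))) = Add(Mul(-126, H), Mul(1386, a)))
Add(Mul(1063101, Pow(4864616, -1)), Mul(Function('p')(-974, -308), Pow(1799552, -1))) = Add(Mul(1063101, Pow(4864616, -1)), Mul(Add(Mul(-126, -308), Mul(1386, -974)), Pow(1799552, -1))) = Add(Mul(1063101, Rational(1, 4864616)), Mul(Add(38808, -1349964), Rational(1, 1799552))) = Add(Rational(1063101, 4864616), Mul(-1311156, Rational(1, 1799552))) = Add(Rational(1063101, 4864616), Rational(-327789, 449888)) = Rational(-139536403917, 273566545376)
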